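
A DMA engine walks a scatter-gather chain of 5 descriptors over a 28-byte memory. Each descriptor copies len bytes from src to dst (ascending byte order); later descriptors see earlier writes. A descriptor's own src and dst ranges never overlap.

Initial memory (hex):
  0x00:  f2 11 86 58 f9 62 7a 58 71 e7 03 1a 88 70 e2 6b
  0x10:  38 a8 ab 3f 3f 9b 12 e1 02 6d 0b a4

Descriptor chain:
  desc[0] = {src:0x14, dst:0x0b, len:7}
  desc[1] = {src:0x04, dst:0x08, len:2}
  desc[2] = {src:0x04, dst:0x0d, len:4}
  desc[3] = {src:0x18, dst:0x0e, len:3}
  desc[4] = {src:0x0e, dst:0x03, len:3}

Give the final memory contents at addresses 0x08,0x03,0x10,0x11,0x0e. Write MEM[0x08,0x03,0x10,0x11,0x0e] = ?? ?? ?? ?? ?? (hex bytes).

#0 dst[0x0b+7] := {0x3f,0x9b,0x12,0xe1,0x02,0x6d,0x0b}
#1 dst[0x08+2] := {0xf9,0x62}
#2 dst[0x0d+4] := {0xf9,0x62,0x7a,0x58}
#3 dst[0x0e+3] := {0x02,0x6d,0x0b}
#4 dst[0x03+3] := {0x02,0x6d,0x0b}
query mem[0x08]=0xf9, mem[0x03]=0x02, mem[0x10]=0x0b, mem[0x11]=0x0b, mem[0x0e]=0x02

MEM[0x08,0x03,0x10,0x11,0x0e] = f9 02 0b 0b 02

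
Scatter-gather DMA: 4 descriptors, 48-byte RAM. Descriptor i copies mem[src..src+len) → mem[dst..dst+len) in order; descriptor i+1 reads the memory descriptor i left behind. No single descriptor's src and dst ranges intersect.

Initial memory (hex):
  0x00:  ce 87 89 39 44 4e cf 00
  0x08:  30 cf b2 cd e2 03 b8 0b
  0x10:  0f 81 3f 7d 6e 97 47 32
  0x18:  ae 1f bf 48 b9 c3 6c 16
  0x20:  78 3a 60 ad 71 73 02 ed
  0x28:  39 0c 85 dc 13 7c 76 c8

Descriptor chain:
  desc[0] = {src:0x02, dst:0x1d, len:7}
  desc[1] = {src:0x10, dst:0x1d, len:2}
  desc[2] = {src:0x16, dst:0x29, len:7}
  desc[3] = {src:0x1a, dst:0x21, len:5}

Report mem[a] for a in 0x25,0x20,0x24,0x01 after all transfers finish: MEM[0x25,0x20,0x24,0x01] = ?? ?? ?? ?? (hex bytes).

MEM[0x25,0x20,0x24,0x01] = 81 4e 0f 87

D0: mem[0x1d..0x23] <- [89 39 44 4e cf 00 30]
D1: mem[0x1d..0x1e] <- [0f 81]
D2: mem[0x29..0x2f] <- [47 32 ae 1f bf 48 b9]
D3: mem[0x21..0x25] <- [bf 48 b9 0f 81]
query mem[0x25]=0x81, mem[0x20]=0x4e, mem[0x24]=0x0f, mem[0x01]=0x87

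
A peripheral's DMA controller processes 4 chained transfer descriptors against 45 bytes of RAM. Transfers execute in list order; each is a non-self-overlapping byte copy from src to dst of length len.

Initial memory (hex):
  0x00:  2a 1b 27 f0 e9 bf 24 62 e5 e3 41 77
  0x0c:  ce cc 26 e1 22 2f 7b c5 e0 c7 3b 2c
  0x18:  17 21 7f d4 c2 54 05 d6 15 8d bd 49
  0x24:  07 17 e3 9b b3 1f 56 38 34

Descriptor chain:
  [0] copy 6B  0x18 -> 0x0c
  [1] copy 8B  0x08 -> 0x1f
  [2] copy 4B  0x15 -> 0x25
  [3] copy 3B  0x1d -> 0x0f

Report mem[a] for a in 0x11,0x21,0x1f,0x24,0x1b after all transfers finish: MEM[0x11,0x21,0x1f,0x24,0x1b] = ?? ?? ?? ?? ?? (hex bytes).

MEM[0x11,0x21,0x1f,0x24,0x1b] = e5 41 e5 21 d4

D0: mem[0x0c..0x11] <- [17 21 7f d4 c2 54]
D1: mem[0x1f..0x26] <- [e5 e3 41 77 17 21 7f d4]
D2: mem[0x25..0x28] <- [c7 3b 2c 17]
D3: mem[0x0f..0x11] <- [54 05 e5]
query mem[0x11]=0xe5, mem[0x21]=0x41, mem[0x1f]=0xe5, mem[0x24]=0x21, mem[0x1b]=0xd4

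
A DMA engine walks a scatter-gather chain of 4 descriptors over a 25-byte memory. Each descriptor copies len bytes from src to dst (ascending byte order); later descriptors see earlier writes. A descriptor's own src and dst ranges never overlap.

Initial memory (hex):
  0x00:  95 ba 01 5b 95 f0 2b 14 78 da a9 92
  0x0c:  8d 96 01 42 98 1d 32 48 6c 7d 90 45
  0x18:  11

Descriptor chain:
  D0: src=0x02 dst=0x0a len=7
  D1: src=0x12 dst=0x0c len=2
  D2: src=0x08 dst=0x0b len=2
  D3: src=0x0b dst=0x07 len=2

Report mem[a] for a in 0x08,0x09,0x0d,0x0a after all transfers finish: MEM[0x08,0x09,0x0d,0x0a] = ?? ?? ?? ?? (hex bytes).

D0: mem[0x0a..0x10] <- [01 5b 95 f0 2b 14 78]
D1: mem[0x0c..0x0d] <- [32 48]
D2: mem[0x0b..0x0c] <- [78 da]
D3: mem[0x07..0x08] <- [78 da]
query mem[0x08]=0xda, mem[0x09]=0xda, mem[0x0d]=0x48, mem[0x0a]=0x01

MEM[0x08,0x09,0x0d,0x0a] = da da 48 01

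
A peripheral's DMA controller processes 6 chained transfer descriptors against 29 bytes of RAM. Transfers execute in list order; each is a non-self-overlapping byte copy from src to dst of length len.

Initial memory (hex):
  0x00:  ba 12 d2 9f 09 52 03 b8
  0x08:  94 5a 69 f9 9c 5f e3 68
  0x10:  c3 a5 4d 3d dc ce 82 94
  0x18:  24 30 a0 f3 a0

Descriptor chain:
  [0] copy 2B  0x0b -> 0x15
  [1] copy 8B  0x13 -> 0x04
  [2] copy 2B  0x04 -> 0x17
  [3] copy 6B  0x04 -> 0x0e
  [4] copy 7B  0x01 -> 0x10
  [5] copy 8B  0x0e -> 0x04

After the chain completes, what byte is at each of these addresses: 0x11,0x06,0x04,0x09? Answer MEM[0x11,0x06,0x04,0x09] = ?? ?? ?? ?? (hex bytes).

D0: mem[0x15..0x16] <- [f9 9c]
D1: mem[0x04..0x0b] <- [3d dc f9 9c 94 24 30 a0]
D2: mem[0x17..0x18] <- [3d dc]
D3: mem[0x0e..0x13] <- [3d dc f9 9c 94 24]
D4: mem[0x10..0x16] <- [12 d2 9f 3d dc f9 9c]
D5: mem[0x04..0x0b] <- [3d dc 12 d2 9f 3d dc f9]
query mem[0x11]=0xd2, mem[0x06]=0x12, mem[0x04]=0x3d, mem[0x09]=0x3d

MEM[0x11,0x06,0x04,0x09] = d2 12 3d 3d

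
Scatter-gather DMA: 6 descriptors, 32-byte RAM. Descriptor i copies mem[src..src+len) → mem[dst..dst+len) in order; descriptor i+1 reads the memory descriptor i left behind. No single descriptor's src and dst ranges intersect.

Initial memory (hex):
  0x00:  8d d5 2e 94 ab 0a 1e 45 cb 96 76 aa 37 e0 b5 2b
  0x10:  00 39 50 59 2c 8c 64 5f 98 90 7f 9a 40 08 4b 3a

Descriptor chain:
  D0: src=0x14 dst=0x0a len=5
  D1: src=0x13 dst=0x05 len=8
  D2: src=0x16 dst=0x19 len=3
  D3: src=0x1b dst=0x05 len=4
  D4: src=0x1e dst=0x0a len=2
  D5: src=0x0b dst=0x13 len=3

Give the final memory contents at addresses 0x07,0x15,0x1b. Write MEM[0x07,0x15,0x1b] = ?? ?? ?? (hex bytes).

MEM[0x07,0x15,0x1b] = 08 5f 98

#0 dst[0x0a+5] := {0x2c,0x8c,0x64,0x5f,0x98}
#1 dst[0x05+8] := {0x59,0x2c,0x8c,0x64,0x5f,0x98,0x90,0x7f}
#2 dst[0x19+3] := {0x64,0x5f,0x98}
#3 dst[0x05+4] := {0x98,0x40,0x08,0x4b}
#4 dst[0x0a+2] := {0x4b,0x3a}
#5 dst[0x13+3] := {0x3a,0x7f,0x5f}
query mem[0x07]=0x08, mem[0x15]=0x5f, mem[0x1b]=0x98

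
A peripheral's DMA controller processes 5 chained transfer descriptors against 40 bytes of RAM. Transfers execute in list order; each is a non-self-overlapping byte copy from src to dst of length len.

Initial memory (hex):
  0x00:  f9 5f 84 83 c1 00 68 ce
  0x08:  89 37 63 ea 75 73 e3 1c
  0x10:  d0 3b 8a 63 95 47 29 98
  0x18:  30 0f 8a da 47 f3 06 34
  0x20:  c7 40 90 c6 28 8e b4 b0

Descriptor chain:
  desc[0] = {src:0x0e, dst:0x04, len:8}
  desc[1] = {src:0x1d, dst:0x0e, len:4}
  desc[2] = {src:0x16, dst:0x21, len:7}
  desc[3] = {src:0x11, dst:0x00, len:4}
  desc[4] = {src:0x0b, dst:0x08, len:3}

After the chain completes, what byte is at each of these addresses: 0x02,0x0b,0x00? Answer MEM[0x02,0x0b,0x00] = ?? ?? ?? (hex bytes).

[0] 0x0e->0x04 len=8 : e3 1c d0 3b 8a 63 95 47
[1] 0x1d->0x0e len=4 : f3 06 34 c7
[2] 0x16->0x21 len=7 : 29 98 30 0f 8a da 47
[3] 0x11->0x00 len=4 : c7 8a 63 95
[4] 0x0b->0x08 len=3 : 47 75 73
query mem[0x02]=0x63, mem[0x0b]=0x47, mem[0x00]=0xc7

MEM[0x02,0x0b,0x00] = 63 47 c7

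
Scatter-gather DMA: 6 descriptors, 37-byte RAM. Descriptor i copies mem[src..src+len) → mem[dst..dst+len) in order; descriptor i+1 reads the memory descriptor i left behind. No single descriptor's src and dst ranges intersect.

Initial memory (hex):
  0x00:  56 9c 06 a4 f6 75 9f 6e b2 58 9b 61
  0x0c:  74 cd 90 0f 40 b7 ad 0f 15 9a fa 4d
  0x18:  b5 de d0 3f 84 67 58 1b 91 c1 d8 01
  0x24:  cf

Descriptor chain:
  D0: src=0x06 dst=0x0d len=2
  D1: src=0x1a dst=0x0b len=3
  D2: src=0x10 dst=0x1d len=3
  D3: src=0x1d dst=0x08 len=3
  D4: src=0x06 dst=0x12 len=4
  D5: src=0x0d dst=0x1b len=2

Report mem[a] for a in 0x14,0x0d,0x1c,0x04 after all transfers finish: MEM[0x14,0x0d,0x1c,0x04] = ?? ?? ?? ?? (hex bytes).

MEM[0x14,0x0d,0x1c,0x04] = 40 84 6e f6

D0: mem[0x0d..0x0e] <- [9f 6e]
D1: mem[0x0b..0x0d] <- [d0 3f 84]
D2: mem[0x1d..0x1f] <- [40 b7 ad]
D3: mem[0x08..0x0a] <- [40 b7 ad]
D4: mem[0x12..0x15] <- [9f 6e 40 b7]
D5: mem[0x1b..0x1c] <- [84 6e]
query mem[0x14]=0x40, mem[0x0d]=0x84, mem[0x1c]=0x6e, mem[0x04]=0xf6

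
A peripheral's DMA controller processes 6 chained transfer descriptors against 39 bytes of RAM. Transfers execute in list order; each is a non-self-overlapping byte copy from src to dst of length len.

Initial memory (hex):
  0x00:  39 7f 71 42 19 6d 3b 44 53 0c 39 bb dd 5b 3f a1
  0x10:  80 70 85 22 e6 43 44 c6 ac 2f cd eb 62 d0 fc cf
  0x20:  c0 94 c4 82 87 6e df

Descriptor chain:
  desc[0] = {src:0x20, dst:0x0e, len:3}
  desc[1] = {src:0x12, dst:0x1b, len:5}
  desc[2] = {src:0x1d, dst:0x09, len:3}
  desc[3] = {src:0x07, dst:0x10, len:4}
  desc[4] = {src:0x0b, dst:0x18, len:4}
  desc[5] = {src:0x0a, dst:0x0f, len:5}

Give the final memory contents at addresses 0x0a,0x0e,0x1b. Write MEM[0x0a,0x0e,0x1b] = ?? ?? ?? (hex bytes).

[0] 0x20->0x0e len=3 : c0 94 c4
[1] 0x12->0x1b len=5 : 85 22 e6 43 44
[2] 0x1d->0x09 len=3 : e6 43 44
[3] 0x07->0x10 len=4 : 44 53 e6 43
[4] 0x0b->0x18 len=4 : 44 dd 5b c0
[5] 0x0a->0x0f len=5 : 43 44 dd 5b c0
query mem[0x0a]=0x43, mem[0x0e]=0xc0, mem[0x1b]=0xc0

MEM[0x0a,0x0e,0x1b] = 43 c0 c0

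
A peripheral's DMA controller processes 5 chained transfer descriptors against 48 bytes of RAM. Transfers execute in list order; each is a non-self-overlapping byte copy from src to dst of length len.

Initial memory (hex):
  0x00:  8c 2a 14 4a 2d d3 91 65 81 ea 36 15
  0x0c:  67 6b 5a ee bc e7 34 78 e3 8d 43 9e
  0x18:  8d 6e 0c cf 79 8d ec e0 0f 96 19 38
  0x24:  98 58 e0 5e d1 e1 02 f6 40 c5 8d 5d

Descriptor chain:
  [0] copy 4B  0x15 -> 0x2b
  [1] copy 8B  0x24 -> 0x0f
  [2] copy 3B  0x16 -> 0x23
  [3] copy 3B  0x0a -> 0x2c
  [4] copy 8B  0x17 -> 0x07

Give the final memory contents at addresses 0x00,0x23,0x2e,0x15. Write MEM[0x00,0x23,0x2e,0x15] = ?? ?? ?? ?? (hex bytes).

MEM[0x00,0x23,0x2e,0x15] = 8c 8d 67 02

D0: mem[0x2b..0x2e] <- [8d 43 9e 8d]
D1: mem[0x0f..0x16] <- [98 58 e0 5e d1 e1 02 8d]
D2: mem[0x23..0x25] <- [8d 9e 8d]
D3: mem[0x2c..0x2e] <- [36 15 67]
D4: mem[0x07..0x0e] <- [9e 8d 6e 0c cf 79 8d ec]
query mem[0x00]=0x8c, mem[0x23]=0x8d, mem[0x2e]=0x67, mem[0x15]=0x02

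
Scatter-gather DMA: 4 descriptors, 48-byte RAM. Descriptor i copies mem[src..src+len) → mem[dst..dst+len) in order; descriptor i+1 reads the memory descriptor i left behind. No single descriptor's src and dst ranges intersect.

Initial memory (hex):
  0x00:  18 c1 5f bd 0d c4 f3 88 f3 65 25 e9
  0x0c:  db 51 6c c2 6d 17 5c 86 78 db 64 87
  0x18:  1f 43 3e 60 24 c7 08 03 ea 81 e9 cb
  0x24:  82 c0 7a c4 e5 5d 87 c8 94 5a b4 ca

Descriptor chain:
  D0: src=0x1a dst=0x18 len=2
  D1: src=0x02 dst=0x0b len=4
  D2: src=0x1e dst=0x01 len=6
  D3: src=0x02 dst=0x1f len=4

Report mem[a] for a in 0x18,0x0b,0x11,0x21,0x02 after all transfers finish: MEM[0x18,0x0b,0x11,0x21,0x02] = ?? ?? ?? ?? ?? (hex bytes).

  after D0: wrote 2B at 0x18 = 3e60
  after D1: wrote 4B at 0x0b = 5fbd0dc4
  after D2: wrote 6B at 0x01 = 0803ea81e9cb
  after D3: wrote 4B at 0x1f = 03ea81e9
query mem[0x18]=0x3e, mem[0x0b]=0x5f, mem[0x11]=0x17, mem[0x21]=0x81, mem[0x02]=0x03

MEM[0x18,0x0b,0x11,0x21,0x02] = 3e 5f 17 81 03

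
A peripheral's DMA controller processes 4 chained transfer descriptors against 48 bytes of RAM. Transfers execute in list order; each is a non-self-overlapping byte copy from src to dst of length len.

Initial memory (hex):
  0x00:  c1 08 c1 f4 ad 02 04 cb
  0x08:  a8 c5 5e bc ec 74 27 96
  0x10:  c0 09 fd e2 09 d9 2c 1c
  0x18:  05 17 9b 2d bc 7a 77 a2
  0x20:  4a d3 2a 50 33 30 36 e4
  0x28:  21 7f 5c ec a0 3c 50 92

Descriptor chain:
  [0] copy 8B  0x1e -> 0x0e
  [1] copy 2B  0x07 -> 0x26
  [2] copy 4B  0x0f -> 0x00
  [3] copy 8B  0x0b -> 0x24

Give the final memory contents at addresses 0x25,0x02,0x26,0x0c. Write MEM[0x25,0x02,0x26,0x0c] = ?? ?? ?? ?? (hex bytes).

  after D0: wrote 8B at 0x0e = 77a24ad32a503330
  after D1: wrote 2B at 0x26 = cba8
  after D2: wrote 4B at 0x00 = a24ad32a
  after D3: wrote 8B at 0x24 = bcec7477a24ad32a
query mem[0x25]=0xec, mem[0x02]=0xd3, mem[0x26]=0x74, mem[0x0c]=0xec

MEM[0x25,0x02,0x26,0x0c] = ec d3 74 ec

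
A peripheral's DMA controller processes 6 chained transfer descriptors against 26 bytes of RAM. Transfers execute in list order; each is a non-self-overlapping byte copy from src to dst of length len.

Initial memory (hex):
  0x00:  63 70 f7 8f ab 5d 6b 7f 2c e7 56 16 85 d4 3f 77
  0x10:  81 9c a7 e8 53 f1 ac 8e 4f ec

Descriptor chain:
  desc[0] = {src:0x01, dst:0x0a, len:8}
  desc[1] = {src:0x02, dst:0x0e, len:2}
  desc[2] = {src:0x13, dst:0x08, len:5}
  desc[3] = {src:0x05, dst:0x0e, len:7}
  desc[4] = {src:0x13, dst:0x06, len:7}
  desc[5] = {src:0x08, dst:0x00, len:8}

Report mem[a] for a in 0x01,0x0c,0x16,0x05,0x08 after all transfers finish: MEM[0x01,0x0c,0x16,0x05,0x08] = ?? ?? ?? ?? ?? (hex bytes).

#0 dst[0x0a+8] := {0x70,0xf7,0x8f,0xab,0x5d,0x6b,0x7f,0x2c}
#1 dst[0x0e+2] := {0xf7,0x8f}
#2 dst[0x08+5] := {0xe8,0x53,0xf1,0xac,0x8e}
#3 dst[0x0e+7] := {0x5d,0x6b,0x7f,0xe8,0x53,0xf1,0xac}
#4 dst[0x06+7] := {0xf1,0xac,0xf1,0xac,0x8e,0x4f,0xec}
#5 dst[0x00+8] := {0xf1,0xac,0x8e,0x4f,0xec,0xab,0x5d,0x6b}
query mem[0x01]=0xac, mem[0x0c]=0xec, mem[0x16]=0xac, mem[0x05]=0xab, mem[0x08]=0xf1

MEM[0x01,0x0c,0x16,0x05,0x08] = ac ec ac ab f1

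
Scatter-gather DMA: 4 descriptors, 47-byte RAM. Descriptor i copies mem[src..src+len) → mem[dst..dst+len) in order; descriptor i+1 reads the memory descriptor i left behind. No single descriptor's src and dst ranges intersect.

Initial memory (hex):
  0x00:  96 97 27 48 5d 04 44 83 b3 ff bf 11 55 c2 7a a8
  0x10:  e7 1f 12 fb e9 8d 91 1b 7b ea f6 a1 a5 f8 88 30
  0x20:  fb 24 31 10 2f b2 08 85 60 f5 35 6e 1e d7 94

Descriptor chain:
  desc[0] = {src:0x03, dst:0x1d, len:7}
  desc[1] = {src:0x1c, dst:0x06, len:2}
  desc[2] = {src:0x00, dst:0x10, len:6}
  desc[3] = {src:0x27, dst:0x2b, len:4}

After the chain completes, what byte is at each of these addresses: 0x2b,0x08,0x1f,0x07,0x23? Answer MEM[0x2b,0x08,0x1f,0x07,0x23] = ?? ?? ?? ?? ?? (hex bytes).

  after D0: wrote 7B at 0x1d = 485d044483b3ff
  after D1: wrote 2B at 0x06 = a548
  after D2: wrote 6B at 0x10 = 969727485d04
  after D3: wrote 4B at 0x2b = 8560f535
query mem[0x2b]=0x85, mem[0x08]=0xb3, mem[0x1f]=0x04, mem[0x07]=0x48, mem[0x23]=0xff

MEM[0x2b,0x08,0x1f,0x07,0x23] = 85 b3 04 48 ff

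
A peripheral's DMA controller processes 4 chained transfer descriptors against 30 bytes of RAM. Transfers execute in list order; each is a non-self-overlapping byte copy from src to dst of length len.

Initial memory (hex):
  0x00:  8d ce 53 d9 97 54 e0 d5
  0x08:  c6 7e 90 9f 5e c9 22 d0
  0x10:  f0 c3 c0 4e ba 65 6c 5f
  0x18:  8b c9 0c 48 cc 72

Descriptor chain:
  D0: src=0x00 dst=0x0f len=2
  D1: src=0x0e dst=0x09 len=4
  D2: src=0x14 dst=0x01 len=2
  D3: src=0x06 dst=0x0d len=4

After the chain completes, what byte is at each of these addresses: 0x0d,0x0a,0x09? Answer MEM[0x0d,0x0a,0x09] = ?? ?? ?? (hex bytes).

[0] 0x00->0x0f len=2 : 8d ce
[1] 0x0e->0x09 len=4 : 22 8d ce c3
[2] 0x14->0x01 len=2 : ba 65
[3] 0x06->0x0d len=4 : e0 d5 c6 22
query mem[0x0d]=0xe0, mem[0x0a]=0x8d, mem[0x09]=0x22

MEM[0x0d,0x0a,0x09] = e0 8d 22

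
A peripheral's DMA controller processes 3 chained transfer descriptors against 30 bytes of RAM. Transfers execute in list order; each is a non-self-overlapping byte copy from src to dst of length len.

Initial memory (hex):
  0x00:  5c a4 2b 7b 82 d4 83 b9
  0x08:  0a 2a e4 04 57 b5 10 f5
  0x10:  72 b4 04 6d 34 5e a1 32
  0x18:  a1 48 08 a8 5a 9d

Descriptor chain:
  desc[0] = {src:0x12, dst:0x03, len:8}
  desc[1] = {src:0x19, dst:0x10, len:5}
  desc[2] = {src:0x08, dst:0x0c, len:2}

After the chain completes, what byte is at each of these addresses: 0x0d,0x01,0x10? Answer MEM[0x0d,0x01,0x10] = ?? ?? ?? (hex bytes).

D0: mem[0x03..0x0a] <- [04 6d 34 5e a1 32 a1 48]
D1: mem[0x10..0x14] <- [48 08 a8 5a 9d]
D2: mem[0x0c..0x0d] <- [32 a1]
query mem[0x0d]=0xa1, mem[0x01]=0xa4, mem[0x10]=0x48

MEM[0x0d,0x01,0x10] = a1 a4 48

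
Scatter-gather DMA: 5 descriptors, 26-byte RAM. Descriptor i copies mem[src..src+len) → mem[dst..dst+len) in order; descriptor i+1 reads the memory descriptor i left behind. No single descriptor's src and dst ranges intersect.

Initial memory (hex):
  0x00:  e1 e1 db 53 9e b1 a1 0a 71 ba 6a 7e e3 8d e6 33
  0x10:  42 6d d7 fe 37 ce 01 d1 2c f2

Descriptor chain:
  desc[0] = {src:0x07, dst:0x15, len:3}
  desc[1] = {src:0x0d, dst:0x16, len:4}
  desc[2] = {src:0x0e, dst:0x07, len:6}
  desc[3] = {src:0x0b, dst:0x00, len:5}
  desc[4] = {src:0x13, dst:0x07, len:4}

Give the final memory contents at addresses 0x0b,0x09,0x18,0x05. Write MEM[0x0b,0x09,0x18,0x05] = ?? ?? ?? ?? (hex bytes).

MEM[0x0b,0x09,0x18,0x05] = d7 0a 33 b1

[0] 0x07->0x15 len=3 : 0a 71 ba
[1] 0x0d->0x16 len=4 : 8d e6 33 42
[2] 0x0e->0x07 len=6 : e6 33 42 6d d7 fe
[3] 0x0b->0x00 len=5 : d7 fe 8d e6 33
[4] 0x13->0x07 len=4 : fe 37 0a 8d
query mem[0x0b]=0xd7, mem[0x09]=0x0a, mem[0x18]=0x33, mem[0x05]=0xb1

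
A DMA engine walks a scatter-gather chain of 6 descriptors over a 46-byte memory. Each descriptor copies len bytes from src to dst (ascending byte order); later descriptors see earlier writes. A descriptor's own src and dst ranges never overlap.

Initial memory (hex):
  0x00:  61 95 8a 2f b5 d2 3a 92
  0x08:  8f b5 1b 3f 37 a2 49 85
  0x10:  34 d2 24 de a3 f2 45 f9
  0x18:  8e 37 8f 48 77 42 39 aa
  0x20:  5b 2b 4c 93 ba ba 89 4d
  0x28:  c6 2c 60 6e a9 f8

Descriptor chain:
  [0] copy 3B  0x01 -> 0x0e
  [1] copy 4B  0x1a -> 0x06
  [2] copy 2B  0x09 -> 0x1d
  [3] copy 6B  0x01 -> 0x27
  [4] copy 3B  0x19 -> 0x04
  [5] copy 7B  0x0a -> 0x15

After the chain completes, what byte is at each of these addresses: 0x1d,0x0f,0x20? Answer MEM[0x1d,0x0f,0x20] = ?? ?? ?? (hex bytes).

MEM[0x1d,0x0f,0x20] = 42 8a 5b

[0] 0x01->0x0e len=3 : 95 8a 2f
[1] 0x1a->0x06 len=4 : 8f 48 77 42
[2] 0x09->0x1d len=2 : 42 1b
[3] 0x01->0x27 len=6 : 95 8a 2f b5 d2 8f
[4] 0x19->0x04 len=3 : 37 8f 48
[5] 0x0a->0x15 len=7 : 1b 3f 37 a2 95 8a 2f
query mem[0x1d]=0x42, mem[0x0f]=0x8a, mem[0x20]=0x5b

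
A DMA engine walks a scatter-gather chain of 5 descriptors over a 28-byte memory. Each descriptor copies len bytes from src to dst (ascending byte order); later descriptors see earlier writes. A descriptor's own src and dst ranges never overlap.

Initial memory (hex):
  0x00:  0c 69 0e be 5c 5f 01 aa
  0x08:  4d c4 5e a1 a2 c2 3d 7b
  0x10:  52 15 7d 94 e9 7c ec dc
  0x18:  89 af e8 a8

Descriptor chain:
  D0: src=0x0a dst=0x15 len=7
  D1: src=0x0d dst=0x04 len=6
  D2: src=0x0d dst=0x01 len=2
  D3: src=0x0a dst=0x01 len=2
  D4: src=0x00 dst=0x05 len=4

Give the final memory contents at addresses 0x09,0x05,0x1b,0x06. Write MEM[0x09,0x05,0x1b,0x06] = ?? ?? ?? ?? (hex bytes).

  after D0: wrote 7B at 0x15 = 5ea1a2c23d7b52
  after D1: wrote 6B at 0x04 = c23d7b52157d
  after D2: wrote 2B at 0x01 = c23d
  after D3: wrote 2B at 0x01 = 5ea1
  after D4: wrote 4B at 0x05 = 0c5ea1be
query mem[0x09]=0x7d, mem[0x05]=0x0c, mem[0x1b]=0x52, mem[0x06]=0x5e

MEM[0x09,0x05,0x1b,0x06] = 7d 0c 52 5e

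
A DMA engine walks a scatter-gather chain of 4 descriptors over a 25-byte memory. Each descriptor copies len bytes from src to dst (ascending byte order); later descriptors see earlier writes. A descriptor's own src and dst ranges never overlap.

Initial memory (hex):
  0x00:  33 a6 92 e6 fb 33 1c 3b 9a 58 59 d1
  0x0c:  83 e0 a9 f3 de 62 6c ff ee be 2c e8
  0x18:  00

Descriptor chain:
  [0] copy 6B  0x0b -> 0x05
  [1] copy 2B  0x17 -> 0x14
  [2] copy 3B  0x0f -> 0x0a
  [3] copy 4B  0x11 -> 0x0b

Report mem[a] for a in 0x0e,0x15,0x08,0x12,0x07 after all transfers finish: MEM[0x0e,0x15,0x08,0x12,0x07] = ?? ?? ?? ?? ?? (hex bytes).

MEM[0x0e,0x15,0x08,0x12,0x07] = e8 00 a9 6c e0

[0] 0x0b->0x05 len=6 : d1 83 e0 a9 f3 de
[1] 0x17->0x14 len=2 : e8 00
[2] 0x0f->0x0a len=3 : f3 de 62
[3] 0x11->0x0b len=4 : 62 6c ff e8
query mem[0x0e]=0xe8, mem[0x15]=0x00, mem[0x08]=0xa9, mem[0x12]=0x6c, mem[0x07]=0xe0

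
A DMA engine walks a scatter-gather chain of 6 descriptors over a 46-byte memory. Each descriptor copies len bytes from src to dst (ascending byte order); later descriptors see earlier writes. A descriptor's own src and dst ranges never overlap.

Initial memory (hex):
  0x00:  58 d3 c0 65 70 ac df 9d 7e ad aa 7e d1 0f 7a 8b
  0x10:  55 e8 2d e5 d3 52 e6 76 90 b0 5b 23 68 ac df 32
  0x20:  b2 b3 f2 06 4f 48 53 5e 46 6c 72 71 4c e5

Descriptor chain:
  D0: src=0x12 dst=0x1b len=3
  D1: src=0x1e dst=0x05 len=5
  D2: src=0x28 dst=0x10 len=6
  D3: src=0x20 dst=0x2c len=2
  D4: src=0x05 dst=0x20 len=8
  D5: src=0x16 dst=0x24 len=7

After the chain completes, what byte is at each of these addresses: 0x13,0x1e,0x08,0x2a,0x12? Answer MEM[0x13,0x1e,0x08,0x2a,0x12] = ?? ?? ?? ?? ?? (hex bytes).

MEM[0x13,0x1e,0x08,0x2a,0x12] = 71 df b3 e5 72

#0 dst[0x1b+3] := {0x2d,0xe5,0xd3}
#1 dst[0x05+5] := {0xdf,0x32,0xb2,0xb3,0xf2}
#2 dst[0x10+6] := {0x46,0x6c,0x72,0x71,0x4c,0xe5}
#3 dst[0x2c+2] := {0xb2,0xb3}
#4 dst[0x20+8] := {0xdf,0x32,0xb2,0xb3,0xf2,0xaa,0x7e,0xd1}
#5 dst[0x24+7] := {0xe6,0x76,0x90,0xb0,0x5b,0x2d,0xe5}
query mem[0x13]=0x71, mem[0x1e]=0xdf, mem[0x08]=0xb3, mem[0x2a]=0xe5, mem[0x12]=0x72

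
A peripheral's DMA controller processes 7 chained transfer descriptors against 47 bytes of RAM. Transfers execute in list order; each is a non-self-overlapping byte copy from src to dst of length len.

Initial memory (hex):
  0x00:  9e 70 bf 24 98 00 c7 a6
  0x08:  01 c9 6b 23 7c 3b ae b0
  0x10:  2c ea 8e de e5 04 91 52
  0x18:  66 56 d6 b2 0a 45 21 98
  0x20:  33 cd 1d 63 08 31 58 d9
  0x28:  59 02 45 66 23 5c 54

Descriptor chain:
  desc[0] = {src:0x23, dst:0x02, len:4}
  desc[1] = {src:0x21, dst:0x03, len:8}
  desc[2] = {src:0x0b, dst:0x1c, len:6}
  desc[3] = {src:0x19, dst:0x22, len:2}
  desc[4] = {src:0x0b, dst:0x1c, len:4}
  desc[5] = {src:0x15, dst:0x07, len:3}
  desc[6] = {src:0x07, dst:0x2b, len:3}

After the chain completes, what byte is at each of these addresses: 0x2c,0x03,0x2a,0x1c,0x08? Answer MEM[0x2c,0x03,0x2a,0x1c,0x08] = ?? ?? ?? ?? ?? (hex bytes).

  after D0: wrote 4B at 0x02 = 63083158
  after D1: wrote 8B at 0x03 = cd1d63083158d959
  after D2: wrote 6B at 0x1c = 237c3baeb02c
  after D3: wrote 2B at 0x22 = 56d6
  after D4: wrote 4B at 0x1c = 237c3bae
  after D5: wrote 3B at 0x07 = 049152
  after D6: wrote 3B at 0x2b = 049152
query mem[0x2c]=0x91, mem[0x03]=0xcd, mem[0x2a]=0x45, mem[0x1c]=0x23, mem[0x08]=0x91

MEM[0x2c,0x03,0x2a,0x1c,0x08] = 91 cd 45 23 91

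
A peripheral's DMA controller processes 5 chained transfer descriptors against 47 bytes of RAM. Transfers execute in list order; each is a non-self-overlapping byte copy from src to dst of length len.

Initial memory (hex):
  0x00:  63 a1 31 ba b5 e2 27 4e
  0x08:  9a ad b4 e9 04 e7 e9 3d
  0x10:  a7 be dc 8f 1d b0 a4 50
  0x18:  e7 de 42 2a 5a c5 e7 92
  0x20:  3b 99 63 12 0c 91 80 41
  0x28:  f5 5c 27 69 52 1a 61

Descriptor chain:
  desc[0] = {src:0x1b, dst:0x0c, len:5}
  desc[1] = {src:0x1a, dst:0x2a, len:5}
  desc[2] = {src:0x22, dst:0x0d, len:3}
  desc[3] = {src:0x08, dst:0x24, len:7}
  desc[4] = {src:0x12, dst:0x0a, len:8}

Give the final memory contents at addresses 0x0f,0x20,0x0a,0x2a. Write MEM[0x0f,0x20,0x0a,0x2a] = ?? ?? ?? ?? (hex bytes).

  after D0: wrote 5B at 0x0c = 2a5ac5e792
  after D1: wrote 5B at 0x2a = 422a5ac5e7
  after D2: wrote 3B at 0x0d = 63120c
  after D3: wrote 7B at 0x24 = 9aadb4e92a6312
  after D4: wrote 8B at 0x0a = dc8f1db0a450e7de
query mem[0x0f]=0x50, mem[0x20]=0x3b, mem[0x0a]=0xdc, mem[0x2a]=0x12

MEM[0x0f,0x20,0x0a,0x2a] = 50 3b dc 12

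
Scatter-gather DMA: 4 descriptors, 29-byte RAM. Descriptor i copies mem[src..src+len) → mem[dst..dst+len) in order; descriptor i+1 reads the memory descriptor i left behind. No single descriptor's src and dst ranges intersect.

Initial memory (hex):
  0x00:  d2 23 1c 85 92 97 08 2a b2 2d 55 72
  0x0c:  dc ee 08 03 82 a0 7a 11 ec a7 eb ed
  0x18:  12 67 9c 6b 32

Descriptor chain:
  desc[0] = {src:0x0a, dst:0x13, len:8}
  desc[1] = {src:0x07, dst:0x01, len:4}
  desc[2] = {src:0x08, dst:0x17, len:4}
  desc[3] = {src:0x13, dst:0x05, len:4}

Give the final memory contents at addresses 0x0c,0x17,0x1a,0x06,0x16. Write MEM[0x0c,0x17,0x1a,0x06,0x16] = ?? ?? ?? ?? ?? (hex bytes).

MEM[0x0c,0x17,0x1a,0x06,0x16] = dc b2 72 72 ee

  after D0: wrote 8B at 0x13 = 5572dcee080382a0
  after D1: wrote 4B at 0x01 = 2ab22d55
  after D2: wrote 4B at 0x17 = b22d5572
  after D3: wrote 4B at 0x05 = 5572dcee
query mem[0x0c]=0xdc, mem[0x17]=0xb2, mem[0x1a]=0x72, mem[0x06]=0x72, mem[0x16]=0xee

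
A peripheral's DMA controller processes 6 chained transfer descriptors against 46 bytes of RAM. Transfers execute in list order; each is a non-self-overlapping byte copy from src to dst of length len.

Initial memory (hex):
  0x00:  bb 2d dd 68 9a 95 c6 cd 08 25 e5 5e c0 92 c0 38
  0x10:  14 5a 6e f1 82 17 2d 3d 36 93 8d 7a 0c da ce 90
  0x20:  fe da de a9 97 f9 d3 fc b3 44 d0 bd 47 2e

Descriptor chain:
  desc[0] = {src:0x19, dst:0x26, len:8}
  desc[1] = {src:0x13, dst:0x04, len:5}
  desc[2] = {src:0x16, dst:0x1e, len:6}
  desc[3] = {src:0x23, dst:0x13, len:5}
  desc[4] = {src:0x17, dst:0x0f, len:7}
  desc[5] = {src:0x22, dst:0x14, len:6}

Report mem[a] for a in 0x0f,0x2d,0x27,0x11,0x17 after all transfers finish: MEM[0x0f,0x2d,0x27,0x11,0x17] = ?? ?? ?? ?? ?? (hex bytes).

MEM[0x0f,0x2d,0x27,0x11,0x17] = 8d fe 8d 93 f9

#0 dst[0x26+8] := {0x93,0x8d,0x7a,0x0c,0xda,0xce,0x90,0xfe}
#1 dst[0x04+5] := {0xf1,0x82,0x17,0x2d,0x3d}
#2 dst[0x1e+6] := {0x2d,0x3d,0x36,0x93,0x8d,0x7a}
#3 dst[0x13+5] := {0x7a,0x97,0xf9,0x93,0x8d}
#4 dst[0x0f+7] := {0x8d,0x36,0x93,0x8d,0x7a,0x0c,0xda}
#5 dst[0x14+6] := {0x8d,0x7a,0x97,0xf9,0x93,0x8d}
query mem[0x0f]=0x8d, mem[0x2d]=0xfe, mem[0x27]=0x8d, mem[0x11]=0x93, mem[0x17]=0xf9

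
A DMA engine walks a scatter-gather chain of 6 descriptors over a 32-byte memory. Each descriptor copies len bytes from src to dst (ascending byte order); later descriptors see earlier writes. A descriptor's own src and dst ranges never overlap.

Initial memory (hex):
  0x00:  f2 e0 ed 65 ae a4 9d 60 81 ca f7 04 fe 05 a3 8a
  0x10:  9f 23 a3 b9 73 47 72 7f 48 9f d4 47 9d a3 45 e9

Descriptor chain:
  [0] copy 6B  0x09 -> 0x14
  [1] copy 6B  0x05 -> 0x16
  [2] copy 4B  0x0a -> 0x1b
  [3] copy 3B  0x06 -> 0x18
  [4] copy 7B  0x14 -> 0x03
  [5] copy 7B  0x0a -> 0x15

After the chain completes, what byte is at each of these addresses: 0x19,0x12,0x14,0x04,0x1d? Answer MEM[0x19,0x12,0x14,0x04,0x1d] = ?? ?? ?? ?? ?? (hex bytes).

D0: mem[0x14..0x19] <- [ca f7 04 fe 05 a3]
D1: mem[0x16..0x1b] <- [a4 9d 60 81 ca f7]
D2: mem[0x1b..0x1e] <- [f7 04 fe 05]
D3: mem[0x18..0x1a] <- [9d 60 81]
D4: mem[0x03..0x09] <- [ca f7 a4 9d 9d 60 81]
D5: mem[0x15..0x1b] <- [f7 04 fe 05 a3 8a 9f]
query mem[0x19]=0xa3, mem[0x12]=0xa3, mem[0x14]=0xca, mem[0x04]=0xf7, mem[0x1d]=0xfe

MEM[0x19,0x12,0x14,0x04,0x1d] = a3 a3 ca f7 fe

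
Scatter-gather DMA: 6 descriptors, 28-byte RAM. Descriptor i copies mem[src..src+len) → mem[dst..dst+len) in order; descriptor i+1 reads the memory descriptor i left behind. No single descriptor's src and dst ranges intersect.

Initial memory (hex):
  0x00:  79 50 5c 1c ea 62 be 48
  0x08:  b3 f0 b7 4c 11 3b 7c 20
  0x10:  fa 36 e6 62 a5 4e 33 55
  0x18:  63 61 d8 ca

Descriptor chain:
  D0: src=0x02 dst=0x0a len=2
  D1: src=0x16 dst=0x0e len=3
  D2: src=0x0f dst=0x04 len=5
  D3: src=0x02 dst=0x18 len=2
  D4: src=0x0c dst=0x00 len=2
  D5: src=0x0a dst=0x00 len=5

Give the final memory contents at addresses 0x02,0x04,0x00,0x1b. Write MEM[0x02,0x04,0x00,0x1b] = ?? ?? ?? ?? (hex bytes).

MEM[0x02,0x04,0x00,0x1b] = 11 33 5c ca

[0] 0x02->0x0a len=2 : 5c 1c
[1] 0x16->0x0e len=3 : 33 55 63
[2] 0x0f->0x04 len=5 : 55 63 36 e6 62
[3] 0x02->0x18 len=2 : 5c 1c
[4] 0x0c->0x00 len=2 : 11 3b
[5] 0x0a->0x00 len=5 : 5c 1c 11 3b 33
query mem[0x02]=0x11, mem[0x04]=0x33, mem[0x00]=0x5c, mem[0x1b]=0xca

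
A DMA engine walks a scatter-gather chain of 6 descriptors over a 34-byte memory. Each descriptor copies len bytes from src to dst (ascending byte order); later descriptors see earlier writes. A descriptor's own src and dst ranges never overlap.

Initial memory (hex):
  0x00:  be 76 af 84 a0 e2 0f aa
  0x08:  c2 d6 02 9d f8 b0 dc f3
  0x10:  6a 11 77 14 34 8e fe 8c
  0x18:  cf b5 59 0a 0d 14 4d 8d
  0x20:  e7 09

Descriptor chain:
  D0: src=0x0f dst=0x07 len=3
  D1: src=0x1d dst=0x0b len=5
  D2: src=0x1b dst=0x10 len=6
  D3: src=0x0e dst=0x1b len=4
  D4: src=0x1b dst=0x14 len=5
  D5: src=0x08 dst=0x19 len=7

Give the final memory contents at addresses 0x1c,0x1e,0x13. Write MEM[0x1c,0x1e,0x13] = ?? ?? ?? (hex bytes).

  after D0: wrote 3B at 0x07 = f36a11
  after D1: wrote 5B at 0x0b = 144d8de709
  after D2: wrote 6B at 0x10 = 0a0d144d8de7
  after D3: wrote 4B at 0x1b = e7090a0d
  after D4: wrote 5B at 0x14 = e7090a0d8d
  after D5: wrote 7B at 0x19 = 6a1102144d8de7
query mem[0x1c]=0x14, mem[0x1e]=0x8d, mem[0x13]=0x4d

MEM[0x1c,0x1e,0x13] = 14 8d 4d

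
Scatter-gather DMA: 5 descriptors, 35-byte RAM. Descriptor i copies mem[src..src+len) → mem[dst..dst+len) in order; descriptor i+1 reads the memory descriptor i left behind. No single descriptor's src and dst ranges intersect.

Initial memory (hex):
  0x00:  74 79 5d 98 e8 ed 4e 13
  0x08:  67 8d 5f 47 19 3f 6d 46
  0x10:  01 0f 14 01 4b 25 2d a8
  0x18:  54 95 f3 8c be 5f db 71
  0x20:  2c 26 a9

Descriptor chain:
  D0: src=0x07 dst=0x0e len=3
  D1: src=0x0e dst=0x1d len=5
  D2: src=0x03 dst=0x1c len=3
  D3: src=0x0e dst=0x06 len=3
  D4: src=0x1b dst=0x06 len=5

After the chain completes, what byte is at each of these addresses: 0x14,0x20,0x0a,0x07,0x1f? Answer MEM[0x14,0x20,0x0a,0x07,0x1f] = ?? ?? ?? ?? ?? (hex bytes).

MEM[0x14,0x20,0x0a,0x07,0x1f] = 4b 0f 8d 98 8d

[0] 0x07->0x0e len=3 : 13 67 8d
[1] 0x0e->0x1d len=5 : 13 67 8d 0f 14
[2] 0x03->0x1c len=3 : 98 e8 ed
[3] 0x0e->0x06 len=3 : 13 67 8d
[4] 0x1b->0x06 len=5 : 8c 98 e8 ed 8d
query mem[0x14]=0x4b, mem[0x20]=0x0f, mem[0x0a]=0x8d, mem[0x07]=0x98, mem[0x1f]=0x8d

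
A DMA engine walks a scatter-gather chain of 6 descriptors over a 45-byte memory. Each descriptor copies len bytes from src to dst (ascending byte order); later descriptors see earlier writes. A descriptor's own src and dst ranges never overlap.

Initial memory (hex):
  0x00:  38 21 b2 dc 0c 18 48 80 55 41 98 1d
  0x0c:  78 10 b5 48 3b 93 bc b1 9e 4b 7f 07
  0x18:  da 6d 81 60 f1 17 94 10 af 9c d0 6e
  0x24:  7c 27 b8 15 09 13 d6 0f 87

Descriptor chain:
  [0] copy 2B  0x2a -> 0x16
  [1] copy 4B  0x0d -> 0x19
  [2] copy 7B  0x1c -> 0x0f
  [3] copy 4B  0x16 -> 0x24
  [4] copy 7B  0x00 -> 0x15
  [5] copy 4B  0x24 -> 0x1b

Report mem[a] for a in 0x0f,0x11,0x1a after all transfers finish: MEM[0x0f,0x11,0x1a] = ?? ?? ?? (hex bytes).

MEM[0x0f,0x11,0x1a] = 3b 94 18

[0] 0x2a->0x16 len=2 : d6 0f
[1] 0x0d->0x19 len=4 : 10 b5 48 3b
[2] 0x1c->0x0f len=7 : 3b 17 94 10 af 9c d0
[3] 0x16->0x24 len=4 : d6 0f da 10
[4] 0x00->0x15 len=7 : 38 21 b2 dc 0c 18 48
[5] 0x24->0x1b len=4 : d6 0f da 10
query mem[0x0f]=0x3b, mem[0x11]=0x94, mem[0x1a]=0x18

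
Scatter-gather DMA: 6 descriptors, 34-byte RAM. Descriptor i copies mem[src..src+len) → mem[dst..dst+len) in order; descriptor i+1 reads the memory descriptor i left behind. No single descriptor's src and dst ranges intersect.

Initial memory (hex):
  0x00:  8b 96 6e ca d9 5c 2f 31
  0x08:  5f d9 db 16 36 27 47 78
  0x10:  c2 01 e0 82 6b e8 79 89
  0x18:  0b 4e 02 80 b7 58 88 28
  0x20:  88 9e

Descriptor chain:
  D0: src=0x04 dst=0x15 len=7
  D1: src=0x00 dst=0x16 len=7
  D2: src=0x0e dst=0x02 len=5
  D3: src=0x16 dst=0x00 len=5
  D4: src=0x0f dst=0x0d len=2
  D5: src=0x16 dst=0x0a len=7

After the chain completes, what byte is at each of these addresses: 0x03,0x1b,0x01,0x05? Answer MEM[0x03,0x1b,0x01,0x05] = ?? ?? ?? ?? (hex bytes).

MEM[0x03,0x1b,0x01,0x05] = ca 5c 96 01

#0 dst[0x15+7] := {0xd9,0x5c,0x2f,0x31,0x5f,0xd9,0xdb}
#1 dst[0x16+7] := {0x8b,0x96,0x6e,0xca,0xd9,0x5c,0x2f}
#2 dst[0x02+5] := {0x47,0x78,0xc2,0x01,0xe0}
#3 dst[0x00+5] := {0x8b,0x96,0x6e,0xca,0xd9}
#4 dst[0x0d+2] := {0x78,0xc2}
#5 dst[0x0a+7] := {0x8b,0x96,0x6e,0xca,0xd9,0x5c,0x2f}
query mem[0x03]=0xca, mem[0x1b]=0x5c, mem[0x01]=0x96, mem[0x05]=0x01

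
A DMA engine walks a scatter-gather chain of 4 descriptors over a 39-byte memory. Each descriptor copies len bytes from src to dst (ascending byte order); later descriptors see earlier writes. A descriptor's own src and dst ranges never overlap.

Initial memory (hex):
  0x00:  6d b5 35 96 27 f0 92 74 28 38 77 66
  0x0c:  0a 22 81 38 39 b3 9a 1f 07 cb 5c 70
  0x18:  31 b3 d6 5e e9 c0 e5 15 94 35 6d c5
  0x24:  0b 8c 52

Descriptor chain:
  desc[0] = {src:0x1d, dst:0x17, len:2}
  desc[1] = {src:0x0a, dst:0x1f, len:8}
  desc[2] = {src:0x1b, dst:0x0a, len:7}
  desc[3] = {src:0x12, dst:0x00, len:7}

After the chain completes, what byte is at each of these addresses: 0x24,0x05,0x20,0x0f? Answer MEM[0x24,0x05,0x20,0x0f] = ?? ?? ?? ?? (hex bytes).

MEM[0x24,0x05,0x20,0x0f] = 38 c0 66 66

[0] 0x1d->0x17 len=2 : c0 e5
[1] 0x0a->0x1f len=8 : 77 66 0a 22 81 38 39 b3
[2] 0x1b->0x0a len=7 : 5e e9 c0 e5 77 66 0a
[3] 0x12->0x00 len=7 : 9a 1f 07 cb 5c c0 e5
query mem[0x24]=0x38, mem[0x05]=0xc0, mem[0x20]=0x66, mem[0x0f]=0x66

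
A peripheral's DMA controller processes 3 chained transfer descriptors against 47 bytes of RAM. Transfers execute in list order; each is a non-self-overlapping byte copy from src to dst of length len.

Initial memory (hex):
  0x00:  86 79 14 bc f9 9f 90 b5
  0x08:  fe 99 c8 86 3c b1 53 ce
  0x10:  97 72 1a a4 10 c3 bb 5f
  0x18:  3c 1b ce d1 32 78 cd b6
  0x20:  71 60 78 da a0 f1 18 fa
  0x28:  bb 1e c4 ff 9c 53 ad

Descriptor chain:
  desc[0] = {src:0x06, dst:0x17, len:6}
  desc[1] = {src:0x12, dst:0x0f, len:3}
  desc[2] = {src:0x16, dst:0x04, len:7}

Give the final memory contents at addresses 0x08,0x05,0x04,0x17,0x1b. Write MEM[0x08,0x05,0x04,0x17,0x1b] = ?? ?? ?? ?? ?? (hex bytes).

#0 dst[0x17+6] := {0x90,0xb5,0xfe,0x99,0xc8,0x86}
#1 dst[0x0f+3] := {0x1a,0xa4,0x10}
#2 dst[0x04+7] := {0xbb,0x90,0xb5,0xfe,0x99,0xc8,0x86}
query mem[0x08]=0x99, mem[0x05]=0x90, mem[0x04]=0xbb, mem[0x17]=0x90, mem[0x1b]=0xc8

MEM[0x08,0x05,0x04,0x17,0x1b] = 99 90 bb 90 c8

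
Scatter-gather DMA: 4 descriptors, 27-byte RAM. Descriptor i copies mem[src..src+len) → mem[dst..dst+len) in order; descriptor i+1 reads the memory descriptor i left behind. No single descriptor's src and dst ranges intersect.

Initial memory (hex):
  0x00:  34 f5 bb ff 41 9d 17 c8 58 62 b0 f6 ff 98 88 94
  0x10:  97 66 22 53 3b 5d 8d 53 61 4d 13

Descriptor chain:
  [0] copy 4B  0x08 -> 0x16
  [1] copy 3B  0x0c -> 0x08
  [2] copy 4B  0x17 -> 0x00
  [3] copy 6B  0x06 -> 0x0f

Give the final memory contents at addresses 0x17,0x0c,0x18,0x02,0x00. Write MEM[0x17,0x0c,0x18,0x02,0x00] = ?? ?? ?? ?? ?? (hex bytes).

[0] 0x08->0x16 len=4 : 58 62 b0 f6
[1] 0x0c->0x08 len=3 : ff 98 88
[2] 0x17->0x00 len=4 : 62 b0 f6 13
[3] 0x06->0x0f len=6 : 17 c8 ff 98 88 f6
query mem[0x17]=0x62, mem[0x0c]=0xff, mem[0x18]=0xb0, mem[0x02]=0xf6, mem[0x00]=0x62

MEM[0x17,0x0c,0x18,0x02,0x00] = 62 ff b0 f6 62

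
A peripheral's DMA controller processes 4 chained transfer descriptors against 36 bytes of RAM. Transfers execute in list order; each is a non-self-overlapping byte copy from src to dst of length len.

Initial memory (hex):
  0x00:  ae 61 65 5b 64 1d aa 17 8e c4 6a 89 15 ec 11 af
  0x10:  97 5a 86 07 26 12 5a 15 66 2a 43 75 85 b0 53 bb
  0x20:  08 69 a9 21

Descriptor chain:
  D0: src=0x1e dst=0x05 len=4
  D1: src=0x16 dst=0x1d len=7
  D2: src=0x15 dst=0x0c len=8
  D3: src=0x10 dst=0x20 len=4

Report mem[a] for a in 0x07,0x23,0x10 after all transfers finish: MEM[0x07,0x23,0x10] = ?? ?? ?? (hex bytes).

#0 dst[0x05+4] := {0x53,0xbb,0x08,0x69}
#1 dst[0x1d+7] := {0x5a,0x15,0x66,0x2a,0x43,0x75,0x85}
#2 dst[0x0c+8] := {0x12,0x5a,0x15,0x66,0x2a,0x43,0x75,0x85}
#3 dst[0x20+4] := {0x2a,0x43,0x75,0x85}
query mem[0x07]=0x08, mem[0x23]=0x85, mem[0x10]=0x2a

MEM[0x07,0x23,0x10] = 08 85 2a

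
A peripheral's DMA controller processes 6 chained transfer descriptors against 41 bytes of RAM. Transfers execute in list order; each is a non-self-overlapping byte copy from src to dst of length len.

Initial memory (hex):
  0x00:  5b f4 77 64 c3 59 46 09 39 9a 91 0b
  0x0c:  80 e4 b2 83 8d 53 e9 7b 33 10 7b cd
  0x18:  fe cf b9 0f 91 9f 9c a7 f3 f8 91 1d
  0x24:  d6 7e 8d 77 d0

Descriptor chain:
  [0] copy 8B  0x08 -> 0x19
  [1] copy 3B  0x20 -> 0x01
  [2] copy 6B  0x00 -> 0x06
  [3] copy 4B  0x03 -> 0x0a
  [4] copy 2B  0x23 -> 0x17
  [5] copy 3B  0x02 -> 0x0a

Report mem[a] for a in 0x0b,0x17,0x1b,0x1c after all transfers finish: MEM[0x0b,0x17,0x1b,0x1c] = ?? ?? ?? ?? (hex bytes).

[0] 0x08->0x19 len=8 : 39 9a 91 0b 80 e4 b2 83
[1] 0x20->0x01 len=3 : 83 f8 91
[2] 0x00->0x06 len=6 : 5b 83 f8 91 c3 59
[3] 0x03->0x0a len=4 : 91 c3 59 5b
[4] 0x23->0x17 len=2 : 1d d6
[5] 0x02->0x0a len=3 : f8 91 c3
query mem[0x0b]=0x91, mem[0x17]=0x1d, mem[0x1b]=0x91, mem[0x1c]=0x0b

MEM[0x0b,0x17,0x1b,0x1c] = 91 1d 91 0b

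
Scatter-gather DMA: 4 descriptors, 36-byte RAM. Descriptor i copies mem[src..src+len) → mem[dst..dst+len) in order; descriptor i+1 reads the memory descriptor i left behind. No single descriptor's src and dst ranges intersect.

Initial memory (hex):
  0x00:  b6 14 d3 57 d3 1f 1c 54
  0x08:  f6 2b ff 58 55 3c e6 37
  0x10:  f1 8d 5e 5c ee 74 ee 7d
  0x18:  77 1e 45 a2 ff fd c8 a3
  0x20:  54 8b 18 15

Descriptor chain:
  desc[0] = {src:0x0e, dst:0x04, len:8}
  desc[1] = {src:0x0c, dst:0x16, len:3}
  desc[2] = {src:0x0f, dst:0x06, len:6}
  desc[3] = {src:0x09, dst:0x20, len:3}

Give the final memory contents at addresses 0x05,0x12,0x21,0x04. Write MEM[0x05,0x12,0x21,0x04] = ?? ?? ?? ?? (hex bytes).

MEM[0x05,0x12,0x21,0x04] = 37 5e 5c e6

#0 dst[0x04+8] := {0xe6,0x37,0xf1,0x8d,0x5e,0x5c,0xee,0x74}
#1 dst[0x16+3] := {0x55,0x3c,0xe6}
#2 dst[0x06+6] := {0x37,0xf1,0x8d,0x5e,0x5c,0xee}
#3 dst[0x20+3] := {0x5e,0x5c,0xee}
query mem[0x05]=0x37, mem[0x12]=0x5e, mem[0x21]=0x5c, mem[0x04]=0xe6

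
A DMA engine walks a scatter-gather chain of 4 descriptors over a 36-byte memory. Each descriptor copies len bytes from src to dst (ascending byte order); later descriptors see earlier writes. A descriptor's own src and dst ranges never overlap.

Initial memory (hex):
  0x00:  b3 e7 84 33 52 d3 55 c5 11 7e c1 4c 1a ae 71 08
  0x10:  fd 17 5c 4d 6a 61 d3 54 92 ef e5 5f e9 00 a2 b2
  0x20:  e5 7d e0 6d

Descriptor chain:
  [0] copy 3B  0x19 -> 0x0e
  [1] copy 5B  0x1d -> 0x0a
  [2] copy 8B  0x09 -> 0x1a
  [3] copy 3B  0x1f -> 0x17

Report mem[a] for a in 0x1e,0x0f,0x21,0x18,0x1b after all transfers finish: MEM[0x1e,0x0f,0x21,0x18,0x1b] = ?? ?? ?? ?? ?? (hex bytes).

[0] 0x19->0x0e len=3 : ef e5 5f
[1] 0x1d->0x0a len=5 : 00 a2 b2 e5 7d
[2] 0x09->0x1a len=8 : 7e 00 a2 b2 e5 7d e5 5f
[3] 0x1f->0x17 len=3 : 7d e5 5f
query mem[0x1e]=0xe5, mem[0x0f]=0xe5, mem[0x21]=0x5f, mem[0x18]=0xe5, mem[0x1b]=0x00

MEM[0x1e,0x0f,0x21,0x18,0x1b] = e5 e5 5f e5 00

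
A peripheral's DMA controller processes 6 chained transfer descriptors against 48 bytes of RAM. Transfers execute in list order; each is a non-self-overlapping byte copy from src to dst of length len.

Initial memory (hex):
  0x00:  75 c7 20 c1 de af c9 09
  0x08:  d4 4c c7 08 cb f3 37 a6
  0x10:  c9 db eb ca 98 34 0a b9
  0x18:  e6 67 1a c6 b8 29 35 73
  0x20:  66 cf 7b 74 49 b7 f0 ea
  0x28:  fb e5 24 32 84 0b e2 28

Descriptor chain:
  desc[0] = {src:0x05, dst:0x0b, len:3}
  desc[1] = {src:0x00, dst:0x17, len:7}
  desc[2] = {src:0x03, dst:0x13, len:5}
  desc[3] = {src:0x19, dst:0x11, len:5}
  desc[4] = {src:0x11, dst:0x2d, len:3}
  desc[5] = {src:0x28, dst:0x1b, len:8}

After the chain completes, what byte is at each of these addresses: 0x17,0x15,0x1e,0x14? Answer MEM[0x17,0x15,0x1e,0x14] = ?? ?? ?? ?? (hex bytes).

[0] 0x05->0x0b len=3 : af c9 09
[1] 0x00->0x17 len=7 : 75 c7 20 c1 de af c9
[2] 0x03->0x13 len=5 : c1 de af c9 09
[3] 0x19->0x11 len=5 : 20 c1 de af c9
[4] 0x11->0x2d len=3 : 20 c1 de
[5] 0x28->0x1b len=8 : fb e5 24 32 84 20 c1 de
query mem[0x17]=0x09, mem[0x15]=0xc9, mem[0x1e]=0x32, mem[0x14]=0xaf

MEM[0x17,0x15,0x1e,0x14] = 09 c9 32 af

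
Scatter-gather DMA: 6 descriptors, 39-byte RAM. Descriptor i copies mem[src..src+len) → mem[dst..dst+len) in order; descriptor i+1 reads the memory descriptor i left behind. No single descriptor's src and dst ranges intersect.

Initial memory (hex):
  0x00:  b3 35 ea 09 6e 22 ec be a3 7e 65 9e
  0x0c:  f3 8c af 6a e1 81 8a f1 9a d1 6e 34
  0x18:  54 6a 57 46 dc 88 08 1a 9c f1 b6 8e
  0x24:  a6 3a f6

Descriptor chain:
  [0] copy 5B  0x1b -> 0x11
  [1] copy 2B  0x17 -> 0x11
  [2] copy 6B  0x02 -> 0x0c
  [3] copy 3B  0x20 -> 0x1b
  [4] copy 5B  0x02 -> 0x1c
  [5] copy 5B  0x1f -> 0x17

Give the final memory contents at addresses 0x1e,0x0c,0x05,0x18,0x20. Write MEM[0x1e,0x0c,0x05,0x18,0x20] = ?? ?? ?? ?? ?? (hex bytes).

MEM[0x1e,0x0c,0x05,0x18,0x20] = 6e ea 22 ec ec

[0] 0x1b->0x11 len=5 : 46 dc 88 08 1a
[1] 0x17->0x11 len=2 : 34 54
[2] 0x02->0x0c len=6 : ea 09 6e 22 ec be
[3] 0x20->0x1b len=3 : 9c f1 b6
[4] 0x02->0x1c len=5 : ea 09 6e 22 ec
[5] 0x1f->0x17 len=5 : 22 ec f1 b6 8e
query mem[0x1e]=0x6e, mem[0x0c]=0xea, mem[0x05]=0x22, mem[0x18]=0xec, mem[0x20]=0xec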